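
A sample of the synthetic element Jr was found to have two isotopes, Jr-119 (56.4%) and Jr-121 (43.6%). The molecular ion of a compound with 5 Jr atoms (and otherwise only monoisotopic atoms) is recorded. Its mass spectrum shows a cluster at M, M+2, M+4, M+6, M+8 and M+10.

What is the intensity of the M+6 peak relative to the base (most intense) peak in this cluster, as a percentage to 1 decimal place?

Binomial terms of (0.564 + 0.436)^5: M 0.0571, M+2 0.2206, M+4 0.3410, M+6 0.2636, M+8 0.1019, M+10 0.0158 → M+4 is the base peak.
P(M+4) = C(5,2) × 0.564^3 × 0.436^2 = 10 × 0.17940614 × 0.190096 = 0.341044 (base)
P(M+6) = C(5,3) × 0.564^2 × 0.436^3 = 10 × 0.318096 × 0.08288186 = 0.263644
Relative intensity = 0.263644 / 0.341044 × 100 = 77.3

77.3%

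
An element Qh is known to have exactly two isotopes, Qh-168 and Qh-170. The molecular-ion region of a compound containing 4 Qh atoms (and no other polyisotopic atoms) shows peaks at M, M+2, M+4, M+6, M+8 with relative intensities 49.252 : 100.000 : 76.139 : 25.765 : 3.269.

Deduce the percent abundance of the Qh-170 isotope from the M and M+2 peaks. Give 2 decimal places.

33.67%

Write p for the Qh-168 fraction. I(M+2)/I(M) = [C(4,1)·p^3·(1−p)] / p^4 = 4·(1−p)/p = 100.000/49.252 = 2.0304
(1−p)/p = 2.0304/4 = 0.5076  ⇒  p = 1/(1 + 0.5076) = 0.6633
Qh-168: 66.33%, Qh-170: 33.67%.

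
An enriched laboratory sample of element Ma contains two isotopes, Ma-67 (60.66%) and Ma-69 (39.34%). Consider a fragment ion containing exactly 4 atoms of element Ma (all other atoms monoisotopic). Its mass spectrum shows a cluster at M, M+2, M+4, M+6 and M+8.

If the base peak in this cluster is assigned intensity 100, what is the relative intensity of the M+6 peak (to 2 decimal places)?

42.06

Binomial terms of (0.6066 + 0.3934)^4: M 0.1354, M+2 0.3512, M+4 0.3417, M+6 0.1477, M+8 0.0240 → M+2 is the base peak.
P(M+2) = C(4,1) × 0.6066^3 × 0.3934^1 = 4 × 0.2232067 × 0.3934 = 0.351238 (base)
P(M+6) = C(4,3) × 0.6066^1 × 0.3934^3 = 4 × 0.6066 × 0.06088398 = 0.147729
Relative intensity = 0.147729 / 0.351238 × 100 = 42.06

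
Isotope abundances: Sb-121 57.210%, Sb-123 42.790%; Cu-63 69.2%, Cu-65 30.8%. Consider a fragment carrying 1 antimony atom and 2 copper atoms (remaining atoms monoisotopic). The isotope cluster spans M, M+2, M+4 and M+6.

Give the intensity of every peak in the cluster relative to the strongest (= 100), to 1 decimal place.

61.0 : 100.0 : 52.7 : 9.0

Antimony pattern (n=1): 0.5721 : 0.4279
Copper pattern (n=2): 0.478864 : 0.426272 : 0.094864
Convolve the two distributions (both contribute in 2-u steps):
  M: 0.5721×0.478864 = 0.273958
  M+2: 0.5721×0.426272 + 0.4279×0.478864 = 0.448776
  M+4: 0.5721×0.094864 + 0.4279×0.426272 = 0.236673
  M+6: 0.4279×0.094864 = 0.040592
Scale to base peak (0.448776) = 100: 61.0 : 100.0 : 52.7 : 9.0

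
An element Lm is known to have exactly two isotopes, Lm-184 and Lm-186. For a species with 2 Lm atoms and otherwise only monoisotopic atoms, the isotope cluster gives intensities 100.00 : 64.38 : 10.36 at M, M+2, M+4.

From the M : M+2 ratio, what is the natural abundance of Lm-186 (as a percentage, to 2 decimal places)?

24.35%

If p is the fraction of Lm that is Lm-184, then I(M+2)/I(M) = [C(2,1)·p^1·(1−p)] / p^2 = 2·(1−p)/p = 64.38/100.00 = 0.6438
(1−p)/p = 0.6438/2 = 0.3219  ⇒  p = 1/(1 + 0.3219) = 0.7565
Lm-184: 75.65%, Lm-186: 24.35%.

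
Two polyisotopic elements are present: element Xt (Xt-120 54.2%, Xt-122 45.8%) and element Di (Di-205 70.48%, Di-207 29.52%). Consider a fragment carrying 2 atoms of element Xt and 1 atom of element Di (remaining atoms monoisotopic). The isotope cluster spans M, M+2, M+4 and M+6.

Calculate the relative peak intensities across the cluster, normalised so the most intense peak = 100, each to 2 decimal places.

Element Xt pattern (n=2): 0.293764 : 0.496472 : 0.209764
Element Di pattern (n=1): 0.7048 : 0.2952
Convolve the two distributions (both contribute in 2-u steps):
  M: 0.293764×0.7048 = 0.207045
  M+2: 0.293764×0.2952 + 0.496472×0.7048 = 0.436633
  M+4: 0.496472×0.2952 + 0.209764×0.7048 = 0.294400
  M+6: 0.209764×0.2952 = 0.061922
Scale to base peak (0.436633) = 100: 47.42 : 100.00 : 67.43 : 14.18

47.42 : 100.00 : 67.43 : 14.18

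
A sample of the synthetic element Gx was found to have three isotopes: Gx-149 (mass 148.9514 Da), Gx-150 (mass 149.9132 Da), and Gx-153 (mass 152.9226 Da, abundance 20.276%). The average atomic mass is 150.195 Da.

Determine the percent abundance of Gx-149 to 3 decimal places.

34.143%

The remaining 79.724% is split between Gx-149 (fraction x) and Gx-150 (fraction 0.79724 − x).
Substituting: 148.9514x + 149.9132(0.79724 − x) = 119.188413624
(148.9514 − 149.9132)x = -0.328385944  ⇒  x = 0.34143, y = 0.45581
Gx-149: 34.143%, Gx-150: 45.581%.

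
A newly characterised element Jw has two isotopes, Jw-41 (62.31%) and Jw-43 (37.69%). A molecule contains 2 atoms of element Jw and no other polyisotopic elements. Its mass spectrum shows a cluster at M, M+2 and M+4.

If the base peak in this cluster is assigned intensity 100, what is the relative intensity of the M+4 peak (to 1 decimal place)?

Term probabilities: M 0.3883, M+2 0.4697, M+4 0.1421. Base peak = M+2.
P(M+2) = C(2,1) × 0.6231^1 × 0.3769^1 = 2 × 0.6231 × 0.3769 = 0.469693 (base)
P(M+4) = C(2,2) × 0.6231^0 × 0.3769^2 = 1 × 1.0000 × 0.14205361 = 0.142054
Relative intensity = 0.142054 / 0.469693 × 100 = 30.2

30.2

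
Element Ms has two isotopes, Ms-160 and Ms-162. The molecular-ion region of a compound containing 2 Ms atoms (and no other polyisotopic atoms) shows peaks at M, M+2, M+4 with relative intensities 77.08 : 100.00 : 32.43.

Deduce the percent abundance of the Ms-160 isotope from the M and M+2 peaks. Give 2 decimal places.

Write p for the Ms-160 fraction. I(M+2)/I(M) = [C(2,1)·p^1·(1−p)] / p^2 = 2·(1−p)/p = 100.00/77.08 = 1.2974
(1−p)/p = 1.2974/2 = 0.6487  ⇒  p = 1/(1 + 0.6487) = 0.6065
Ms-160: 60.65%, Ms-162: 39.35%.

60.65%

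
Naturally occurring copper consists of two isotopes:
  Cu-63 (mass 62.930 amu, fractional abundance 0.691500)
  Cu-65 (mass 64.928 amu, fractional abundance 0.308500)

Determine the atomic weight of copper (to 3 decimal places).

63.546 amu

Weight each isotope mass by its fractional abundance: 0.691500 × 62.930 + 0.308500 × 64.928
= 43.5161 + 20.0303 = 63.5464 amu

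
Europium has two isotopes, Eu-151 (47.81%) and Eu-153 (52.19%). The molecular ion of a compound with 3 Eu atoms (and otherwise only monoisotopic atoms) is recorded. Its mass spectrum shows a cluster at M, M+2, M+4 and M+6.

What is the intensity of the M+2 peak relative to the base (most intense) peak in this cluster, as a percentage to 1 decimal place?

91.6%

Term probabilities: M 0.1093, M+2 0.3579, M+4 0.3907, M+6 0.1422. Base peak = M+4.
P(M+4) = C(3,2) × 0.4781^1 × 0.5219^2 = 3 × 0.4781 × 0.27237961 = 0.390674 (base)
P(M+2) = C(3,1) × 0.4781^2 × 0.5219^1 = 3 × 0.22857961 × 0.5219 = 0.357887
Relative intensity = 0.357887 / 0.390674 × 100 = 91.6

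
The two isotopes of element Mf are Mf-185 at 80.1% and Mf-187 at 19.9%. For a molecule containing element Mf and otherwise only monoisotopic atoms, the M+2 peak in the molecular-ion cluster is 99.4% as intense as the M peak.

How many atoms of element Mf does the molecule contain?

The M+2/M ratio from n Mf atoms is n · q/p = n · 0.199/0.801.
n = 0.994 × 0.801/0.199 = 4.00 ≈ 4

4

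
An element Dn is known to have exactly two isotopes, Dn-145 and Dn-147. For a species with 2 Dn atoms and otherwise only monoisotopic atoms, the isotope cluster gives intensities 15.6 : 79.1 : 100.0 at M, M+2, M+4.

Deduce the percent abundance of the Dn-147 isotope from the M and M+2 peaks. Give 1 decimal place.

71.7%

Write p for the Dn-145 fraction. I(M+2)/I(M) = [C(2,1)·p^1·(1−p)] / p^2 = 2·(1−p)/p = 79.1/15.6 = 5.0705
(1−p)/p = 5.0705/2 = 2.5353  ⇒  p = 1/(1 + 2.5353) = 0.2829
Dn-145: 28.3%, Dn-147: 71.7%.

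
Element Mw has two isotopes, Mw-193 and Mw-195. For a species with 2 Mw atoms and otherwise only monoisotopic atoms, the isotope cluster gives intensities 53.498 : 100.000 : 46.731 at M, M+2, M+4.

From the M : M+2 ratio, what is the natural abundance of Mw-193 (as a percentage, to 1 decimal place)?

51.7%

If p is the fraction of Mw that is Mw-193, then I(M+2)/I(M) = [C(2,1)·p^1·(1−p)] / p^2 = 2·(1−p)/p = 100.000/53.498 = 1.8692
(1−p)/p = 1.8692/2 = 0.9346  ⇒  p = 1/(1 + 0.9346) = 0.5169
Mw-193: 51.7%, Mw-195: 48.3%.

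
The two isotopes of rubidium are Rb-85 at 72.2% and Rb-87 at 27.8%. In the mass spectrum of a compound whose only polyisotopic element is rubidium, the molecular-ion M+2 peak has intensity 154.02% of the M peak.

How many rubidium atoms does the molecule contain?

For n independent Rb atoms, I(M+2)/I(M) = n · (abundance Rb-87) / (abundance Rb-85) = n · 0.278/0.722.
n = 1.5402 × 0.722/0.278 = 4.00 ≈ 4

4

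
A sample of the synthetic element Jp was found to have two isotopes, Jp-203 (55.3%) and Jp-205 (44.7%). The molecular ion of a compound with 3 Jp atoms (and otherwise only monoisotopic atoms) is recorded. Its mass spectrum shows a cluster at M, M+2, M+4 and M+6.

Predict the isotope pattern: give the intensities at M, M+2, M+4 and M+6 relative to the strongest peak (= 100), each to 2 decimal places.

41.24 : 100.00 : 80.83 : 21.78

The 3 Jp atoms are independent, so intensities follow the terms of (0.553 + 0.447)^3.
P(M) = 0.553^3 = 0.169112
P(M+2) = 3 × 0.553^2 × 0.447^1 = 0.410090
P(M+4) = 3 × 0.553^1 × 0.447^2 = 0.331483
P(M+6) = 0.447^3 = 0.089315
The M+2 peak is largest (0.410090); scaling to 100 gives 41.24 : 100.00 : 80.83 : 21.78.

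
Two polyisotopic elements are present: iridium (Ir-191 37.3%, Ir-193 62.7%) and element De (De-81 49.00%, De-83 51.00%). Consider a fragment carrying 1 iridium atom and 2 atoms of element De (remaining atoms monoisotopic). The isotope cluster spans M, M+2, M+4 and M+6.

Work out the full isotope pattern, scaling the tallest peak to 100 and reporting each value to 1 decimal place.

Iridium pattern (n=1): 0.3730 : 0.6270
Element De pattern (n=2): 0.2401 : 0.4998 : 0.2601
Convolve the two distributions (both contribute in 2-u steps):
  M: 0.3730×0.2401 = 0.089557
  M+2: 0.3730×0.4998 + 0.6270×0.2401 = 0.336968
  M+4: 0.3730×0.2601 + 0.6270×0.4998 = 0.410392
  M+6: 0.6270×0.2601 = 0.163083
Scale to base peak (0.410392) = 100: 21.8 : 82.1 : 100.0 : 39.7

21.8 : 82.1 : 100.0 : 39.7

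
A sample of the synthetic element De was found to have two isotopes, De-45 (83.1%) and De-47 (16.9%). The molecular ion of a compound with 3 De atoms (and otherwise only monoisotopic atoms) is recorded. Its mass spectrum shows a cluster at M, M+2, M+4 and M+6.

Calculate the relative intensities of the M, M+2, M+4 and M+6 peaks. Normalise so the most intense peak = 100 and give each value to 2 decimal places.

Expanding (0.831 + 0.169)^3:
P(M) = 0.831^3 = 0.573856
P(M+2) = 3 × 0.831^2 × 0.169^1 = 0.350114
P(M+4) = 3 × 0.831^1 × 0.169^2 = 0.071203
P(M+6) = 0.169^3 = 0.004827
The M peak is largest (0.573856); scaling to 100 gives 100.00 : 61.01 : 12.41 : 0.84.

100.00 : 61.01 : 12.41 : 0.84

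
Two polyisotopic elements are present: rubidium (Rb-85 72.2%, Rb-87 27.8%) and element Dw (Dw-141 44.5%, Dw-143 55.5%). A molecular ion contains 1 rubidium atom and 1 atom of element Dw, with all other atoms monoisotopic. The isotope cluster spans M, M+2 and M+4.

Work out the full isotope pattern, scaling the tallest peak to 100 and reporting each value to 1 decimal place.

Rubidium pattern (n=1): 0.7220 : 0.2780
Element Dw pattern (n=1): 0.4450 : 0.5550
Convolve the two distributions (both contribute in 2-u steps):
  M: 0.7220×0.4450 = 0.321290
  M+2: 0.7220×0.5550 + 0.2780×0.4450 = 0.524420
  M+4: 0.2780×0.5550 = 0.154290
Scale to base peak (0.524420) = 100: 61.3 : 100.0 : 29.4

61.3 : 100.0 : 29.4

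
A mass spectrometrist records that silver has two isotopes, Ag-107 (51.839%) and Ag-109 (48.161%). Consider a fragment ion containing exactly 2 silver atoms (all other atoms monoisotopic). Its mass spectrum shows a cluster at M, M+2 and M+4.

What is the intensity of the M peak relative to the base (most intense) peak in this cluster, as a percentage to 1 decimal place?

Term probabilities: M 0.2687, M+2 0.4993, M+4 0.2319. Base peak = M+2.
P(M+2) = C(2,1) × 0.51839^1 × 0.48161^1 = 2 × 0.51839 × 0.48161 = 0.499324 (base)
P(M) = C(2,0) × 0.51839^2 × 0.48161^0 = 1 × 0.26872819 × 1.0000 = 0.268728
Relative intensity = 0.268728 / 0.499324 × 100 = 53.8

53.8%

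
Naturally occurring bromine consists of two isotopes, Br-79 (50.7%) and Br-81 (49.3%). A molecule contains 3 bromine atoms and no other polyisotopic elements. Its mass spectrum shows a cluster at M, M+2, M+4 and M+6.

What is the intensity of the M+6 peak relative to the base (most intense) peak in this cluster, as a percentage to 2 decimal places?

31.52%

(0.507 + 0.493)^3 gives M 0.1303, M+2 0.3802, M+4 0.3697, M+6 0.1198; the largest is M+2.
P(M+2) = C(3,1) × 0.507^2 × 0.493^1 = 3 × 0.257049 × 0.4930 = 0.380175 (base)
P(M+6) = C(3,3) × 0.507^0 × 0.493^3 = 1 × 1.0000 × 0.11982316 = 0.119823
Relative intensity = 0.119823 / 0.380175 × 100 = 31.52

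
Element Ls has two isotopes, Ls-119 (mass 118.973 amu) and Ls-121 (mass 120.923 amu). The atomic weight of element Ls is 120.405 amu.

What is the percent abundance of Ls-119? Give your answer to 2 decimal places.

With x = fraction of Ls-119 (so Ls-121 is 1 − x):
118.973·x + 120.923·(1 − x) = 120.405
(118.973 − 120.923)·x = 120.405 − 120.923
x = -0.518 / -1.950 = 0.26564 → 26.56% Ls-119, 73.44% Ls-121.

26.56%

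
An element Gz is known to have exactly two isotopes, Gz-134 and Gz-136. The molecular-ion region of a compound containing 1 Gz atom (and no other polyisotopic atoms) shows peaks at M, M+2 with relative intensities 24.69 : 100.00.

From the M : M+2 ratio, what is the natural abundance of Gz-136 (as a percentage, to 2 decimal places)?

80.20%

Write p for the Gz-134 fraction. I(M+2)/I(M) = [C(1,1)·p^0·(1−p)] / p^1 = 1·(1−p)/p = 100.00/24.69 = 4.0502
(1−p)/p = 4.0502/1 = 4.0502  ⇒  p = 1/(1 + 4.0502) = 0.1980
Gz-134: 19.80%, Gz-136: 80.20%.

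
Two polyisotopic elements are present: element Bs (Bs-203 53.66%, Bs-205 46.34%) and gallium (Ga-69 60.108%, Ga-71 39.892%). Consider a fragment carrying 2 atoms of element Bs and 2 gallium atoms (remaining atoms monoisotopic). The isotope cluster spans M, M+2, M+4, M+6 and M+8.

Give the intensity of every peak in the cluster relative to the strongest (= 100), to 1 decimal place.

28.7 : 87.8 : 100.0 : 50.3 : 9.4

Element Bs pattern (n=2): 0.28793956 : 0.49732088 : 0.21473956
Gallium pattern (n=2): 0.36129717 : 0.47956567 : 0.15913717
Convolve the two distributions (both contribute in 2-u steps):
  M: 0.28793956×0.36129717 = 0.104032
  M+2: 0.28793956×0.47956567 + 0.49732088×0.36129717 = 0.317767
  M+4: 0.28793956×0.15913717 + 0.49732088×0.47956567 + 0.21473956×0.36129717 = 0.361905
  M+6: 0.49732088×0.15913717 + 0.21473956×0.47956567 = 0.182124
  M+8: 0.21473956×0.15913717 = 0.034173
Scale to base peak (0.361905) = 100: 28.7 : 87.8 : 100.0 : 50.3 : 9.4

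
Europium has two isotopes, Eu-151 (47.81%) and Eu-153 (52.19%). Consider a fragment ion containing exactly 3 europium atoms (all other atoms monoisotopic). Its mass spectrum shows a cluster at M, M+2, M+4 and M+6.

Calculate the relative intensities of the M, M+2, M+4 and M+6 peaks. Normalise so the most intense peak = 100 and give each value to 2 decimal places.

Each Eu atom is independently Eu-151 (p = 0.4781) or Eu-153 (q = 0.5219); the cluster is the binomial expansion (p + q)^3.
P(M) = 0.4781^3 = 0.109284
P(M+2) = 3 × 0.4781^2 × 0.5219^1 = 0.357887
P(M+4) = 3 × 0.4781^1 × 0.5219^2 = 0.390674
P(M+6) = 0.5219^3 = 0.142155
The M+4 peak is largest (0.390674); scaling to 100 gives 27.97 : 91.61 : 100.00 : 36.39.

27.97 : 91.61 : 100.00 : 36.39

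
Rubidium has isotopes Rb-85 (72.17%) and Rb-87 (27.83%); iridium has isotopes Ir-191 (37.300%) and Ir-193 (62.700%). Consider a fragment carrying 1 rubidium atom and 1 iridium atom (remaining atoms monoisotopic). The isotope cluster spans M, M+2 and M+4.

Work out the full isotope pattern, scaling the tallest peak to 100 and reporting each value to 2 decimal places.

48.39 : 100.00 : 31.37

Rubidium pattern (n=1): 0.7217 : 0.2783
Iridium pattern (n=1): 0.3730 : 0.6270
Convolve the two distributions (both contribute in 2-u steps):
  M: 0.7217×0.3730 = 0.269194
  M+2: 0.7217×0.6270 + 0.2783×0.3730 = 0.556312
  M+4: 0.2783×0.6270 = 0.174494
Scale to base peak (0.556312) = 100: 48.39 : 100.00 : 31.37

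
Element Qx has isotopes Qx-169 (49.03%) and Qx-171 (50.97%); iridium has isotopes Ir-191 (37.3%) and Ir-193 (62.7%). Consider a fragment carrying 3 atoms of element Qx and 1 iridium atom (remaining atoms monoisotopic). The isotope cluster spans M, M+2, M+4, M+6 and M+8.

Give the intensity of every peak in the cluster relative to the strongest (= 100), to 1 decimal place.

Element Qx pattern (n=3): 0.11786522 : 0.3675866 : 0.38213113 : 0.13241705
Iridium pattern (n=1): 0.3730 : 0.6270
Convolve the two distributions (both contribute in 2-u steps):
  M: 0.11786522×0.3730 = 0.043964
  M+2: 0.11786522×0.6270 + 0.3675866×0.3730 = 0.211011
  M+4: 0.3675866×0.6270 + 0.38213113×0.3730 = 0.373012
  M+6: 0.38213113×0.6270 + 0.13241705×0.3730 = 0.288988
  M+8: 0.13241705×0.6270 = 0.083025
Scale to base peak (0.373012) = 100: 11.8 : 56.6 : 100.0 : 77.5 : 22.3

11.8 : 56.6 : 100.0 : 77.5 : 22.3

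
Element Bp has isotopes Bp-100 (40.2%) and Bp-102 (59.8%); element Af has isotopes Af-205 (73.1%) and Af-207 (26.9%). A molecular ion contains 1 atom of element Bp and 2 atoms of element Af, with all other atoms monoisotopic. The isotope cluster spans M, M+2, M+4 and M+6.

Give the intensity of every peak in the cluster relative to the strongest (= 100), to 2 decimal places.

Element Bp pattern (n=1): 0.4020 : 0.5980
Element Af pattern (n=2): 0.534361 : 0.393278 : 0.072361
Convolve the two distributions (both contribute in 2-u steps):
  M: 0.4020×0.534361 = 0.214813
  M+2: 0.4020×0.393278 + 0.5980×0.534361 = 0.477646
  M+4: 0.4020×0.072361 + 0.5980×0.393278 = 0.264269
  M+6: 0.5980×0.072361 = 0.043272
Scale to base peak (0.477646) = 100: 44.97 : 100.00 : 55.33 : 9.06

44.97 : 100.00 : 55.33 : 9.06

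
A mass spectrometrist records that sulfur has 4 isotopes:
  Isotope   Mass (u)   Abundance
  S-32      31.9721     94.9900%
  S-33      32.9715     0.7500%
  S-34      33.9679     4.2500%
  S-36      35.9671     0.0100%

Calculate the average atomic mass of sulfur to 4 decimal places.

32.0648 u

Average mass = Σ (abundance × isotope mass) = 0.949900 × 31.9721 + 0.007500 × 32.9715 + 0.042500 × 33.9679 + 0.000100 × 35.9671
= 30.37030 + 0.24729 + 1.44364 + 0.00360 = 32.06483 u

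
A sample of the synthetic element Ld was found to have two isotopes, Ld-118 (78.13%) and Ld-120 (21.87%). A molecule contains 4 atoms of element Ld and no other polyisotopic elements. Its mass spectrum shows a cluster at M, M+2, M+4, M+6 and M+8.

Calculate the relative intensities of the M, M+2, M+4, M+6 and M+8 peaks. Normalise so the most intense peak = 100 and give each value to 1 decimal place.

89.3 : 100.0 : 42.0 : 7.8 : 0.5

The 4 Ld atoms are independent, so intensities follow the terms of (0.7813 + 0.2187)^4.
P(M) = 0.7813^4 = 0.372624
P(M+2) = 4 × 0.7813^3 × 0.2187^1 = 0.417217
P(M+4) = 6 × 0.7813^2 × 0.2187^2 = 0.175180
P(M+6) = 4 × 0.7813^1 × 0.2187^3 = 0.032691
P(M+8) = 0.2187^4 = 0.002288
The M+2 peak is largest (0.417217); scaling to 100 gives 89.3 : 100.0 : 42.0 : 7.8 : 0.5.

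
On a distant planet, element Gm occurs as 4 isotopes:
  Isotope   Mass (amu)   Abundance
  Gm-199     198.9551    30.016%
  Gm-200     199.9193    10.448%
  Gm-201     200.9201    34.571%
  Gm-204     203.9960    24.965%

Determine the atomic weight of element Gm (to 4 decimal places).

Ar = Σ fᵢ·mᵢ = 0.30016 × 198.9551 + 0.10448 × 199.9193 + 0.34571 × 200.9201 + 0.24965 × 203.9960
= 59.71836 + 20.88757 + 69.46009 + 50.92760 = 200.99362 amu

200.9936 amu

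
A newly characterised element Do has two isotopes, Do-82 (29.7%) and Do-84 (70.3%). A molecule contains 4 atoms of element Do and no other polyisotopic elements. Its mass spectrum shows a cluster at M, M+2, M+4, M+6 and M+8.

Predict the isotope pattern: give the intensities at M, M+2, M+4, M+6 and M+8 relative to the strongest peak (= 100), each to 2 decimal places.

Expanding (0.297 + 0.703)^4:
P(M) = 0.297^4 = 0.007781
P(M+2) = 4 × 0.297^3 × 0.703^1 = 0.073669
P(M+4) = 6 × 0.297^2 × 0.703^2 = 0.261562
P(M+6) = 4 × 0.297^1 × 0.703^3 = 0.412746
P(M+8) = 0.703^4 = 0.244243
The M+6 peak is largest (0.412746); scaling to 100 gives 1.89 : 17.85 : 63.37 : 100.00 : 59.18.

1.89 : 17.85 : 63.37 : 100.00 : 59.18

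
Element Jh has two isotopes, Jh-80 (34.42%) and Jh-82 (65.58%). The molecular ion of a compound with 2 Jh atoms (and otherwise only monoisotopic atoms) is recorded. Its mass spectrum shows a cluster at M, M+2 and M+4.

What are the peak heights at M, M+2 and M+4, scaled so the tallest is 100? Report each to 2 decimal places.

26.24 : 100.00 : 95.26

Each Jh atom is independently Jh-80 (p = 0.3442) or Jh-82 (q = 0.6558); the cluster is the binomial expansion (p + q)^2.
P(M) = 0.3442^2 = 0.118474
P(M+2) = 2 × 0.3442^1 × 0.6558^1 = 0.451453
P(M+4) = 0.6558^2 = 0.430074
The M+2 peak is largest (0.451453); scaling to 100 gives 26.24 : 100.00 : 95.26.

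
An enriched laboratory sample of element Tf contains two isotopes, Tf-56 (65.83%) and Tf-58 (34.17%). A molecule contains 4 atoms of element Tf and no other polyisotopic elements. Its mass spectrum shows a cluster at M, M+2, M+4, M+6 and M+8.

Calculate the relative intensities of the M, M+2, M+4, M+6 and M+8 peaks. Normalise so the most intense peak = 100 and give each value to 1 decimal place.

48.2 : 100.0 : 77.9 : 26.9 : 3.5

The 4 Tf atoms are independent, so intensities follow the terms of (0.6583 + 0.3417)^4.
P(M) = 0.6583^4 = 0.187800
P(M+2) = 4 × 0.6583^3 × 0.3417^1 = 0.389921
P(M+4) = 6 × 0.6583^2 × 0.3417^2 = 0.303591
P(M+6) = 4 × 0.6583^1 × 0.3417^3 = 0.105055
P(M+8) = 0.3417^4 = 0.013633
The M+2 peak is largest (0.389921); scaling to 100 gives 48.2 : 100.0 : 77.9 : 26.9 : 3.5.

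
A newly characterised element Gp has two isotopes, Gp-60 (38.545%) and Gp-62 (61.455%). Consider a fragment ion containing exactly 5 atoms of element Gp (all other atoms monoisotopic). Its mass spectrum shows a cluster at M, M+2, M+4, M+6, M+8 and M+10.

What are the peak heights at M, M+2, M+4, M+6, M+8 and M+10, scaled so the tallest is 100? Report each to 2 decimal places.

Each Gp atom is independently Gp-60 (p = 0.38545) or Gp-62 (q = 0.61455); the cluster is the binomial expansion (p + q)^5.
P(M) = 0.38545^5 = 0.008508
P(M+2) = 5 × 0.38545^4 × 0.61455^1 = 0.067827
P(M+4) = 10 × 0.38545^3 × 0.61455^2 = 0.216281
P(M+6) = 10 × 0.38545^2 × 0.61455^3 = 0.344832
P(M+8) = 5 × 0.38545^1 × 0.61455^4 = 0.274895
P(M+10) = 0.61455^5 = 0.087657
The M+6 peak is largest (0.344832); scaling to 100 gives 2.47 : 19.67 : 62.72 : 100.00 : 79.72 : 25.42.

2.47 : 19.67 : 62.72 : 100.00 : 79.72 : 25.42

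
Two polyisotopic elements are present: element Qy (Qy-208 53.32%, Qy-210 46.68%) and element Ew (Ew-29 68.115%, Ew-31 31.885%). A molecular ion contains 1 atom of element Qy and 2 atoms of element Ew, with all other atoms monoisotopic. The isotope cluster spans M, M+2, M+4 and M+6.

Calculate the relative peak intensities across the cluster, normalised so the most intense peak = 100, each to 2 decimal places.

55.20 : 100.00 : 57.34 : 10.59

Element Qy pattern (n=1): 0.5332 : 0.4668
Element Ew pattern (n=2): 0.46396532 : 0.43436936 : 0.10166532
Convolve the two distributions (both contribute in 2-u steps):
  M: 0.5332×0.46396532 = 0.247386
  M+2: 0.5332×0.43436936 + 0.4668×0.46396532 = 0.448185
  M+4: 0.5332×0.10166532 + 0.4668×0.43436936 = 0.256972
  M+6: 0.4668×0.10166532 = 0.047457
Scale to base peak (0.448185) = 100: 55.20 : 100.00 : 57.34 : 10.59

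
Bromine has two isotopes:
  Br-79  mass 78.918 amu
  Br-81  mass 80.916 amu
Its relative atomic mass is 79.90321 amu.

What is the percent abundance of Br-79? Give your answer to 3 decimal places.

50.690%

Let x be the fractional abundance of Br-79; then Br-81 has abundance 1 − x.
78.918·x + 80.916·(1 − x) = 79.90321
(78.918 − 80.916)·x = 79.90321 − 80.916
x = -1.01279 / -1.998 = 0.50690 → 50.690% Br-79, 49.310% Br-81.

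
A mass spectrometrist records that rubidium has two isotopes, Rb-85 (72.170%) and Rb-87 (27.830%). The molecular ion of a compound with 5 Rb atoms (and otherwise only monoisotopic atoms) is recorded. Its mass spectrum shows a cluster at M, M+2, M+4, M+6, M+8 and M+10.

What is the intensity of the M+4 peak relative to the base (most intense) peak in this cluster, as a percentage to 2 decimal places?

77.12%

Term probabilities: M 0.1958, M+2 0.3775, M+4 0.2911, M+6 0.1123, M+8 0.0216, M+10 0.0017. Base peak = M+2.
P(M+2) = C(5,1) × 0.72170^4 × 0.27830^1 = 5 × 0.27128565 × 0.2783 = 0.377494 (base)
P(M+4) = C(5,2) × 0.72170^3 × 0.27830^2 = 10 × 0.37589809 × 0.07745089 = 0.291136
Relative intensity = 0.291136 / 0.377494 × 100 = 77.12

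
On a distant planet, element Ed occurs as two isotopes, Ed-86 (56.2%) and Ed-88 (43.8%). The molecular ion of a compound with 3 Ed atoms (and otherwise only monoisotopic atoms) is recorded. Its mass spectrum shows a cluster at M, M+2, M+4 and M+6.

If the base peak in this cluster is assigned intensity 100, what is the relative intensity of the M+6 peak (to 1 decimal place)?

20.2

Term probabilities: M 0.1775, M+2 0.4150, M+4 0.3234, M+6 0.0840. Base peak = M+2.
P(M+2) = C(3,1) × 0.562^2 × 0.438^1 = 3 × 0.315844 × 0.4380 = 0.415019 (base)
P(M+6) = C(3,3) × 0.562^0 × 0.438^3 = 1 × 1.0000 × 0.08402767 = 0.084028
Relative intensity = 0.084028 / 0.415019 × 100 = 20.2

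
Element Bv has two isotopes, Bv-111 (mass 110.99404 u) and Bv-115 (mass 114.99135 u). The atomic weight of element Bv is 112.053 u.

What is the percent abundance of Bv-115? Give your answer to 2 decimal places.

26.49%

Writing the weighted mean with unknown fraction x of Bv-111:
110.99404·x + 114.99135·(1 − x) = 112.053
(110.99404 − 114.99135)·x = 112.053 − 114.99135
x = -2.93835 / -3.99731 = 0.73508 → 73.51% Bv-111, 26.49% Bv-115.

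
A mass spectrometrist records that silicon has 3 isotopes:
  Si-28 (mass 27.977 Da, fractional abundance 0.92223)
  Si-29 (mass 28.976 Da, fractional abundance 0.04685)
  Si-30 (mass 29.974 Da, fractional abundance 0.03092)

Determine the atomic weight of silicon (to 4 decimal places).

28.0856 Da

Average mass = Σ (abundance × isotope mass) = 0.92223 × 27.977 + 0.04685 × 28.976 + 0.03092 × 29.974
= 25.80123 + 1.35753 + 0.92680 = 28.08556 Da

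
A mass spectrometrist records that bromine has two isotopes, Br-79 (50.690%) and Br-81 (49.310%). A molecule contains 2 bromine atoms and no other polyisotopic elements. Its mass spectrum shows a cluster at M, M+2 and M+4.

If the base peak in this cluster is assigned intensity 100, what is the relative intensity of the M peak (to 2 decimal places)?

Term probabilities: M 0.2569, M+2 0.4999, M+4 0.2431. Base peak = M+2.
P(M+2) = C(2,1) × 0.50690^1 × 0.49310^1 = 2 × 0.5069 × 0.4931 = 0.499905 (base)
P(M) = C(2,0) × 0.50690^2 × 0.49310^0 = 1 × 0.25694761 × 1.0000 = 0.256948
Relative intensity = 0.256948 / 0.499905 × 100 = 51.40

51.40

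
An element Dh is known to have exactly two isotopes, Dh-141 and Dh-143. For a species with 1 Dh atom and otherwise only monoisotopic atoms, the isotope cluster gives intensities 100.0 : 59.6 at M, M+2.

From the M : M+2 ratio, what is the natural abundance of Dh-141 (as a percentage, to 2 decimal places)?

62.66%

If p is the fraction of Dh that is Dh-141, then I(M+2)/I(M) = [C(1,1)·p^0·(1−p)] / p^1 = 1·(1−p)/p = 59.6/100.0 = 0.5960
(1−p)/p = 0.5960/1 = 0.5960  ⇒  p = 1/(1 + 0.5960) = 0.6266
Dh-141: 62.66%, Dh-143: 37.34%.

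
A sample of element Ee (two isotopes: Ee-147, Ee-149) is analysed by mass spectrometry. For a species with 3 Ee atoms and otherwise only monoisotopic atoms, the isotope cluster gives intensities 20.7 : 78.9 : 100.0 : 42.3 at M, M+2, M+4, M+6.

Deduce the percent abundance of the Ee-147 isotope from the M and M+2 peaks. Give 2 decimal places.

Write p for the Ee-147 fraction. I(M+2)/I(M) = [C(3,1)·p^2·(1−p)] / p^3 = 3·(1−p)/p = 78.9/20.7 = 3.8116
(1−p)/p = 3.8116/3 = 1.2705  ⇒  p = 1/(1 + 1.2705) = 0.4404
Ee-147: 44.04%, Ee-149: 55.96%.

44.04%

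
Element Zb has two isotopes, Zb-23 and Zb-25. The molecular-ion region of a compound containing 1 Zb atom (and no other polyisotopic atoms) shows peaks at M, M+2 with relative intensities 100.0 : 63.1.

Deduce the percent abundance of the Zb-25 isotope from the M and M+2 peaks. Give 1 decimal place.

38.7%

Write p for the Zb-23 fraction. I(M+2)/I(M) = [C(1,1)·p^0·(1−p)] / p^1 = 1·(1−p)/p = 63.1/100.0 = 0.6310
(1−p)/p = 0.6310/1 = 0.6310  ⇒  p = 1/(1 + 0.6310) = 0.6131
Zb-23: 61.3%, Zb-25: 38.7%.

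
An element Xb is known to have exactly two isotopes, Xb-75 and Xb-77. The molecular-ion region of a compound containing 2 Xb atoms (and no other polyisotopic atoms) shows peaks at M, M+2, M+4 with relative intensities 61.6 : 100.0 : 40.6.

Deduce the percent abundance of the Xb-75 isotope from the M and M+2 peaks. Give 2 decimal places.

Write p for the Xb-75 fraction. I(M+2)/I(M) = [C(2,1)·p^1·(1−p)] / p^2 = 2·(1−p)/p = 100.0/61.6 = 1.6234
(1−p)/p = 1.6234/2 = 0.8117  ⇒  p = 1/(1 + 0.8117) = 0.5520
Xb-75: 55.20%, Xb-77: 44.80%.

55.20%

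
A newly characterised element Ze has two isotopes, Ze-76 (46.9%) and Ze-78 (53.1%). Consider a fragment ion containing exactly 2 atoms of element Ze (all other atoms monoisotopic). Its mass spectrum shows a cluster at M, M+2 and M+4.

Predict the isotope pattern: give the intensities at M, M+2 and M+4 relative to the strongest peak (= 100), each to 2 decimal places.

Each Ze atom is independently Ze-76 (p = 0.469) or Ze-78 (q = 0.531); the cluster is the binomial expansion (p + q)^2.
P(M) = 0.469^2 = 0.219961
P(M+2) = 2 × 0.469^1 × 0.531^1 = 0.498078
P(M+4) = 0.531^2 = 0.281961
The M+2 peak is largest (0.498078); scaling to 100 gives 44.16 : 100.00 : 56.61.

44.16 : 100.00 : 56.61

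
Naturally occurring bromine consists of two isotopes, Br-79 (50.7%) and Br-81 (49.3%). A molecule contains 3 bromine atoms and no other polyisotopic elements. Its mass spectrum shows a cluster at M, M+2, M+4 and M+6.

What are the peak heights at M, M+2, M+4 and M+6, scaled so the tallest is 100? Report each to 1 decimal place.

Each Br atom is independently Br-79 (p = 0.507) or Br-81 (q = 0.493); the cluster is the binomial expansion (p + q)^3.
P(M) = 0.507^3 = 0.130324
P(M+2) = 3 × 0.507^2 × 0.493^1 = 0.380175
P(M+4) = 3 × 0.507^1 × 0.493^2 = 0.369678
P(M+6) = 0.493^3 = 0.119823
The M+2 peak is largest (0.380175); scaling to 100 gives 34.3 : 100.0 : 97.2 : 31.5.

34.3 : 100.0 : 97.2 : 31.5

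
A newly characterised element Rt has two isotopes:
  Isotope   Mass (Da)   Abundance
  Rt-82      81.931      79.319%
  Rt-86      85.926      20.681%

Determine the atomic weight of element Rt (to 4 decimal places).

The abundance-weighted mean is 0.79319 × 81.931 + 0.20681 × 85.926
= 64.98685 + 17.77036 = 82.75721 Da

82.7572 Da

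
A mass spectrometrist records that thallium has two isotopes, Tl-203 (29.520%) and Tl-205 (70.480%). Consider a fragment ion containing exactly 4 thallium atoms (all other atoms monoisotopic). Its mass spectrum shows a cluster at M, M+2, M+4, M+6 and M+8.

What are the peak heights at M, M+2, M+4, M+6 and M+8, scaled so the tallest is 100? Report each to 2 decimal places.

1.84 : 17.54 : 62.83 : 100.00 : 59.69

Each Tl atom is independently Tl-203 (p = 0.29520) or Tl-205 (q = 0.70480); the cluster is the binomial expansion (p + q)^4.
P(M) = 0.29520^4 = 0.007594
P(M+2) = 4 × 0.29520^3 × 0.70480^1 = 0.072523
P(M+4) = 6 × 0.29520^2 × 0.70480^2 = 0.259726
P(M+6) = 4 × 0.29520^1 × 0.70480^3 = 0.413403
P(M+8) = 0.70480^4 = 0.246754
The M+6 peak is largest (0.413403); scaling to 100 gives 1.84 : 17.54 : 62.83 : 100.00 : 59.69.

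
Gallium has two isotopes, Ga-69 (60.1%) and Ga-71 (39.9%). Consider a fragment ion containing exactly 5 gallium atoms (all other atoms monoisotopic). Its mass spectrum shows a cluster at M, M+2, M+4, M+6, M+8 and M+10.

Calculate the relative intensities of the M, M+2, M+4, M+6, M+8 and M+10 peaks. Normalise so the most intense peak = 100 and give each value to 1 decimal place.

22.7 : 75.3 : 100.0 : 66.4 : 22.0 : 2.9

Expanding (0.601 + 0.399)^5:
P(M) = 0.601^5 = 0.078410
P(M+2) = 5 × 0.601^4 × 0.399^1 = 0.260280
P(M+4) = 10 × 0.601^3 × 0.399^2 = 0.345596
P(M+6) = 10 × 0.601^2 × 0.399^3 = 0.229439
P(M+8) = 5 × 0.601^1 × 0.399^4 = 0.076162
P(M+10) = 0.399^5 = 0.010113
The M+4 peak is largest (0.345596); scaling to 100 gives 22.7 : 75.3 : 100.0 : 66.4 : 22.0 : 2.9.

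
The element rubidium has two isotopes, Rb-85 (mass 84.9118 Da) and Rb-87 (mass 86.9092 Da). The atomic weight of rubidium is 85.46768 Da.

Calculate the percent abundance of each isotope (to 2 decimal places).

With x = fraction of Rb-85 (so Rb-87 is 1 − x):
84.9118·x + 86.9092·(1 − x) = 85.46768
(84.9118 − 86.9092)·x = 85.46768 − 86.9092
x = -1.44152 / -1.9974 = 0.72170 → 72.17% Rb-85, 27.83% Rb-87.

Rb-85: 72.17%, Rb-87: 27.83%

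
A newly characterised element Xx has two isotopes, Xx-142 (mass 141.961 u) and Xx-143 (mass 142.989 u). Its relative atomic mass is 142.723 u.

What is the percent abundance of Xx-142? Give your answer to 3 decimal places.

25.875%

Let x be the fractional abundance of Xx-142; then Xx-143 has abundance 1 − x.
141.961·x + 142.989·(1 − x) = 142.723
(141.961 − 142.989)·x = 142.723 − 142.989
x = -0.266 / -1.028 = 0.25875 → 25.875% Xx-142, 74.125% Xx-143.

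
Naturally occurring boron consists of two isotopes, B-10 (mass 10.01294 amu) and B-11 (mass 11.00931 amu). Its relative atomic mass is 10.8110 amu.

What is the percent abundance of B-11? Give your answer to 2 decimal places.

80.10%

Let x be the fractional abundance of B-10; then B-11 has abundance 1 − x.
10.01294·x + 11.00931·(1 − x) = 10.8110
(10.01294 − 11.00931)·x = 10.8110 − 11.00931
x = -0.19831 / -0.99637 = 0.19903 → 19.90% B-10, 80.10% B-11.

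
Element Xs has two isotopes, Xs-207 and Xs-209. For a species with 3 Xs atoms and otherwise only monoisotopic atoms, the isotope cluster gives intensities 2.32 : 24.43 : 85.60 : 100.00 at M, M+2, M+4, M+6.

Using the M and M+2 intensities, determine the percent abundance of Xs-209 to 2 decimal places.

77.83%

If p is the fraction of Xs that is Xs-207, then I(M+2)/I(M) = [C(3,1)·p^2·(1−p)] / p^3 = 3·(1−p)/p = 24.43/2.32 = 10.5302
(1−p)/p = 10.5302/3 = 3.5101  ⇒  p = 1/(1 + 3.5101) = 0.2217
Xs-207: 22.17%, Xs-209: 77.83%.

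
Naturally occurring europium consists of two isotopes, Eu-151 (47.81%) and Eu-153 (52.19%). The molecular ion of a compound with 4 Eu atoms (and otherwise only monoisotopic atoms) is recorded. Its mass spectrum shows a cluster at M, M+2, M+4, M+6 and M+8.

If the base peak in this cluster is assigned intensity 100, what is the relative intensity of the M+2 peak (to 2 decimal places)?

61.07

Binomial terms of (0.4781 + 0.5219)^4: M 0.0522, M+2 0.2281, M+4 0.3736, M+6 0.2719, M+8 0.0742 → M+4 is the base peak.
P(M+4) = C(4,2) × 0.4781^2 × 0.5219^2 = 6 × 0.22857961 × 0.27237961 = 0.373563 (base)
P(M+2) = C(4,1) × 0.4781^3 × 0.5219^1 = 4 × 0.10928391 × 0.5219 = 0.228141
Relative intensity = 0.228141 / 0.373563 × 100 = 61.07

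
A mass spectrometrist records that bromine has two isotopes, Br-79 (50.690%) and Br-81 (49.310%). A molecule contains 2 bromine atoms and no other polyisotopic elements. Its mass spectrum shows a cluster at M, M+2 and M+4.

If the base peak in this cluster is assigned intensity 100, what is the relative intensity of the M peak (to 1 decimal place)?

51.4

Term probabilities: M 0.2569, M+2 0.4999, M+4 0.2431. Base peak = M+2.
P(M+2) = C(2,1) × 0.50690^1 × 0.49310^1 = 2 × 0.5069 × 0.4931 = 0.499905 (base)
P(M) = C(2,0) × 0.50690^2 × 0.49310^0 = 1 × 0.25694761 × 1.0000 = 0.256948
Relative intensity = 0.256948 / 0.499905 × 100 = 51.4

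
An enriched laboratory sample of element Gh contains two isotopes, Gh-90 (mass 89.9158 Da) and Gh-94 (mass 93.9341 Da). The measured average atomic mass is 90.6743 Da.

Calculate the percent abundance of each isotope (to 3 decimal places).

Gh-90: 81.124%, Gh-94: 18.876%

With x = fraction of Gh-90 (so Gh-94 is 1 − x):
89.9158·x + 93.9341·(1 − x) = 90.6743
(89.9158 − 93.9341)·x = 90.6743 − 93.9341
x = -3.2598 / -4.0183 = 0.81124 → 81.124% Gh-90, 18.876% Gh-94.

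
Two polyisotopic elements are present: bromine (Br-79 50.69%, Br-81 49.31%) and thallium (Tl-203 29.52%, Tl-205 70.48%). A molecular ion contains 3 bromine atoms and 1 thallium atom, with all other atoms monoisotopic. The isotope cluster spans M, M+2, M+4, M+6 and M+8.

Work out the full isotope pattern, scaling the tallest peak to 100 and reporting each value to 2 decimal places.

10.20 : 54.11 : 100.00 : 78.50 : 22.41

Bromine pattern (n=3): 0.13024674 : 0.3801026 : 0.36975457 : 0.11989609
Thallium pattern (n=1): 0.2952 : 0.7048
Convolve the two distributions (both contribute in 2-u steps):
  M: 0.13024674×0.2952 = 0.038449
  M+2: 0.13024674×0.7048 + 0.3801026×0.2952 = 0.204004
  M+4: 0.3801026×0.7048 + 0.36975457×0.2952 = 0.377048
  M+6: 0.36975457×0.7048 + 0.11989609×0.2952 = 0.295996
  M+8: 0.11989609×0.7048 = 0.084503
Scale to base peak (0.377048) = 100: 10.20 : 54.11 : 100.00 : 78.50 : 22.41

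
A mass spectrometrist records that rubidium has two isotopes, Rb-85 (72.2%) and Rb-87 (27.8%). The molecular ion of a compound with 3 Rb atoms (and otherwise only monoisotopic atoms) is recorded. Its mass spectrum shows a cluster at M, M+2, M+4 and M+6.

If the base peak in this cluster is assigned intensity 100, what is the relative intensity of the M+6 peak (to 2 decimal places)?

4.94

Term probabilities: M 0.3764, M+2 0.4348, M+4 0.1674, M+6 0.0215. Base peak = M+2.
P(M+2) = C(3,1) × 0.722^2 × 0.278^1 = 3 × 0.521284 × 0.2780 = 0.434751 (base)
P(M+6) = C(3,3) × 0.722^0 × 0.278^3 = 1 × 1.0000 × 0.02148495 = 0.021485
Relative intensity = 0.021485 / 0.434751 × 100 = 4.94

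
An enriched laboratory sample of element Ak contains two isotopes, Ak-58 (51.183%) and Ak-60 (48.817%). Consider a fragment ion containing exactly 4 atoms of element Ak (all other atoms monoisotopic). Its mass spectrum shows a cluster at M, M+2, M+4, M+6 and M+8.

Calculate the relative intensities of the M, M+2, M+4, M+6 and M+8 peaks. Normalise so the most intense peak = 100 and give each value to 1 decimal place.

Expanding (0.51183 + 0.48817)^4:
P(M) = 0.51183^4 = 0.068628
P(M+2) = 4 × 0.51183^3 × 0.48817^1 = 0.261823
P(M+4) = 6 × 0.51183^2 × 0.48817^2 = 0.374580
P(M+6) = 4 × 0.51183^1 × 0.48817^3 = 0.238177
P(M+8) = 0.48817^4 = 0.056792
The M+4 peak is largest (0.374580); scaling to 100 gives 18.3 : 69.9 : 100.0 : 63.6 : 15.2.

18.3 : 69.9 : 100.0 : 63.6 : 15.2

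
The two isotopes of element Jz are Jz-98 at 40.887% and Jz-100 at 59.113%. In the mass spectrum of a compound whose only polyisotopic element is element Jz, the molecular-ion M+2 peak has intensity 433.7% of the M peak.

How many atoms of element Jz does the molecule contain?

For n independent Jz atoms, I(M+2)/I(M) = n · (abundance Jz-100) / (abundance Jz-98) = n · 0.59113/0.40887.
n = 4.337 × 0.40887/0.59113 = 3.00 ≈ 3

3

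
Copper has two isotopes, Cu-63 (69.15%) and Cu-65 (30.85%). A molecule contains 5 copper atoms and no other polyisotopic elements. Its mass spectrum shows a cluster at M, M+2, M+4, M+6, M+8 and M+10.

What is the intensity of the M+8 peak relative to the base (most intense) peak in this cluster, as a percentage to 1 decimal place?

Binomial terms of (0.6915 + 0.3085)^5: M 0.1581, M+2 0.3527, M+4 0.3147, M+6 0.1404, M+8 0.0313, M+10 0.0028 → M+2 is the base peak.
P(M+2) = C(5,1) × 0.6915^4 × 0.3085^1 = 5 × 0.2286487 × 0.3085 = 0.352691 (base)
P(M+8) = C(5,4) × 0.6915^1 × 0.3085^4 = 5 × 0.6915 × 0.00905776 = 0.031317
Relative intensity = 0.031317 / 0.352691 × 100 = 8.9

8.9%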